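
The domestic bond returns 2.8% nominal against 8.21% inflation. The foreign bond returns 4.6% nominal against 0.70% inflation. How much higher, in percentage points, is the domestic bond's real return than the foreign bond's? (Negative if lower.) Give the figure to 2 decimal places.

-8.87

The domestic bond real return: 1.028/1.0821 − 1 = -5.000%.
The foreign bond real return: 1.046/1.0070 − 1 = 3.873%.
Difference: -5.000 − 3.873 = -8.873 pp.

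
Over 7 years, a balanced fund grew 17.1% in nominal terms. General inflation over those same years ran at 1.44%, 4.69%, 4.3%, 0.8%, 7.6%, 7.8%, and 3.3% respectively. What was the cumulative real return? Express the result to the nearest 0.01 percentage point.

-12.47%

Cumulative inflation factor: 1.0144 × 1.0469 × 1.043 × 1.008 × 1.076 × 1.078 × 1.033 ≈ 1.33780.
Nominal growth factor: 1.17100. Real growth factor = 1.17100 / 1.33780 ≈ 0.87532.
Total real return ≈ -12.4681%.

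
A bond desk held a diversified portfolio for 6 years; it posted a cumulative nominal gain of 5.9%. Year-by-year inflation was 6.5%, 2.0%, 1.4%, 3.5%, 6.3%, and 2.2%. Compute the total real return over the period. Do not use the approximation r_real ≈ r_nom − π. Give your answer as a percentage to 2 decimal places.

Cumulative inflation factor: 1.065 × 1.020 × 1.014 × 1.035 × 1.063 × 1.022 ≈ 1.23855.
Nominal growth factor: 1.05900. Real growth factor = 1.05900 / 1.23855 ≈ 0.85503.
Total real return ≈ -14.4965%.

-14.50%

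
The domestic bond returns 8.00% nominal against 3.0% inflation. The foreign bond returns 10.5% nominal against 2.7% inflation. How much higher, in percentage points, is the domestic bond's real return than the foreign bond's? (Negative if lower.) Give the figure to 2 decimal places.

-2.74

The domestic bond real return: 1.0800/1.030 − 1 = 4.854%.
The foreign bond real return: 1.105/1.027 − 1 = 7.595%.
Difference: 4.854 − 7.595 = -2.741 pp.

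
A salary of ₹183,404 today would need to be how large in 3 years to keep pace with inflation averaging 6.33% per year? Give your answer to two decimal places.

Cumulative price-level factor: (1+6.33%)^3 ≈ 1.2021743061.
Multiplying ₹183,404 by the price-level factor gives the future nominal sum.

₹220,483.58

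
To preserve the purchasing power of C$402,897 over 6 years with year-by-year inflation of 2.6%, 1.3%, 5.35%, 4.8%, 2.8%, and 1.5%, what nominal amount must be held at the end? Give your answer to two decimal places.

C$482,398.36

Cumulative price-level factor: 1.026 × 1.013 × 1.0535 × 1.048 × 1.028 × 1.015 ≈ 1.1973242695.
Multiplying C$402,897 by the price-level factor gives the future nominal sum.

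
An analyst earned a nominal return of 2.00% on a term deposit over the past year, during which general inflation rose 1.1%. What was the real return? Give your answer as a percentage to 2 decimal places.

Real return via the Fisher equation: (1 + 2.00%)/(1 + 1.1%) − 1 = 1.0200/1.011 − 1 ≈ 0.00890.

0.89%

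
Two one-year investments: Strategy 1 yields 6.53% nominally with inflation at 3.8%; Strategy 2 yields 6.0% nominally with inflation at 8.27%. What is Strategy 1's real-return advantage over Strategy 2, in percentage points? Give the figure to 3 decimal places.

4.727

Strategy 1 real return: 1.0653/1.038 − 1 = 2.6301%.
Strategy 2 real return: 1.060/1.0827 − 1 = -2.0966%.
Difference: 2.6301 − (-2.0966) = 4.7267 pp.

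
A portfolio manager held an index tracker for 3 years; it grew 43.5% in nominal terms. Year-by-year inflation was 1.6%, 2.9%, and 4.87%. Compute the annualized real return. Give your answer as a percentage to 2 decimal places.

9.39%

Cumulative inflation factor: 1.016 × 1.029 × 1.0487 ≈ 1.09638.
Nominal growth factor: 1.43500. Real growth factor = 1.43500 / 1.09638 ≈ 1.30886.
Annualized: 1.30886^(1/3) − 1 ≈ 0.09387.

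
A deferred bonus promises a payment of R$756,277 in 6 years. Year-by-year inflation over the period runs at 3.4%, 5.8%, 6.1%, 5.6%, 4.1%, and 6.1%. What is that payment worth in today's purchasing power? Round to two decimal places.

Price-level factor over 6 years: 1.034 × 1.058 × 1.061 × 1.056 × 1.041 × 1.061 ≈ 1.3537909981.
Purchasing power today: R$756,277 divided by that factor.

R$558,636.45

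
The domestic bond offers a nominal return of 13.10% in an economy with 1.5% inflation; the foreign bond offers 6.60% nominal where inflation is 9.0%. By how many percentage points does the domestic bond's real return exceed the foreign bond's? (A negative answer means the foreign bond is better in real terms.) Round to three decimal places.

13.630

The domestic bond real return: 1.1310/1.015 − 1 = 11.4286%.
The foreign bond real return: 1.0660/1.090 − 1 = -2.2018%.
Difference: 11.4286 − (-2.2018) = 13.6304 pp.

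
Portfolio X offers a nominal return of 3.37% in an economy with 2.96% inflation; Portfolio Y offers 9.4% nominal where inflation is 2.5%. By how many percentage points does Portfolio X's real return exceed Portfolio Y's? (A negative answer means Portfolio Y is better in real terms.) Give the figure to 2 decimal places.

-6.33

Portfolio X real return: 1.0337/1.0296 − 1 = 0.398%.
Portfolio Y real return: 1.094/1.025 − 1 = 6.732%.
Difference: 0.398 − 6.732 = -6.334 pp.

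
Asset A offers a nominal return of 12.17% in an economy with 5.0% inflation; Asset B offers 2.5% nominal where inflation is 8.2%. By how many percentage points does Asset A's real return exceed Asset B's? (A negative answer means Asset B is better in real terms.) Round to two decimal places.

Asset A real return: 1.1217/1.050 − 1 = 6.829%.
Asset B real return: 1.025/1.082 − 1 = -5.268%.
Difference: 6.829 − (-5.268) = 12.097 pp.

12.10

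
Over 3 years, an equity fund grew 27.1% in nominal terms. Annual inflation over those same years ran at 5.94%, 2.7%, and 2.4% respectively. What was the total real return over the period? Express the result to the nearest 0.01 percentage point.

14.08%

Cumulative inflation factor: 1.0594 × 1.027 × 1.024 ≈ 1.11412.
Nominal growth factor: 1.27100. Real growth factor = 1.27100 / 1.11412 ≈ 1.14081.
Total real return ≈ 14.0815%.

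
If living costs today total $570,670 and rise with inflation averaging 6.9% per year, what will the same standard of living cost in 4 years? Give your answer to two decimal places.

$745,239.50

Cumulative price-level factor: (1+6.9%)^4 ≈ 1.3059027031.
The nominal amount required is $570,670 scaled up by that factor.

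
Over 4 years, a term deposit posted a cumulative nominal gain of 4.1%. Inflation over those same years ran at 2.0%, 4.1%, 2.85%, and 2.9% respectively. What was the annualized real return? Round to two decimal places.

Cumulative inflation factor: 1.020 × 1.041 × 1.0285 × 1.029 ≈ 1.12375.
Nominal growth factor: 1.04100. Real growth factor = 1.04100 / 1.12375 ≈ 0.92636.
Annualized: 0.92636^(1/4) − 1 ≈ -0.01894.

-1.89%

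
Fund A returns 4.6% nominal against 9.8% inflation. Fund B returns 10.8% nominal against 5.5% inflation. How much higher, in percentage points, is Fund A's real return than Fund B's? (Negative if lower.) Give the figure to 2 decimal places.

-9.76

Fund A real return: 1.046/1.098 − 1 = -4.736%.
Fund B real return: 1.108/1.055 − 1 = 5.024%.
Difference: -4.736 − 5.024 = -9.760 pp.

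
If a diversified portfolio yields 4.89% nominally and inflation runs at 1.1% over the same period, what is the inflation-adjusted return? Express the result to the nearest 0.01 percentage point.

Real return via the Fisher equation: (1 + 4.89%)/(1 + 1.1%) − 1 = 1.0489/1.011 − 1 ≈ 0.03749.

3.75%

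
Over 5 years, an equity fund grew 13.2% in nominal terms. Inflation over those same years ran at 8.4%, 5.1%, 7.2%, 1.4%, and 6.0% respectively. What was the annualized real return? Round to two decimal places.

Cumulative inflation factor: 1.084 × 1.051 × 1.072 × 1.014 × 1.060 ≈ 1.31272.
Nominal growth factor: 1.13200. Real growth factor = 1.13200 / 1.31272 ≈ 0.86233.
Annualized: 0.86233^(1/5) − 1 ≈ -0.02919.

-2.92%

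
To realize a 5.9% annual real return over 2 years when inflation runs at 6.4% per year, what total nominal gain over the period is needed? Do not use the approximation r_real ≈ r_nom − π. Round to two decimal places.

Required annual nominal rate: (1+5.9%)(1+6.4%) − 1 = 12.6776%.
Cumulative over 2 years: (1 + 0.126776)^2 − 1 ≈ 0.26962.

26.96%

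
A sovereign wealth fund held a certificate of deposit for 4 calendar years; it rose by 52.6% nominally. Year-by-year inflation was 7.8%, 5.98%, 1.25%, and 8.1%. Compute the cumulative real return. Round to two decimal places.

22.04%

Cumulative inflation factor: 1.078 × 1.0598 × 1.0125 × 1.081 ≈ 1.25044.
Nominal growth factor: 1.52600. Real growth factor = 1.52600 / 1.25044 ≈ 1.22037.
Total real return ≈ 22.0369%.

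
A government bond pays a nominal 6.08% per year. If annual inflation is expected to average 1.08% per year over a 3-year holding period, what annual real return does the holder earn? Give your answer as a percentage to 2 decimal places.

With constant rates the annual real return is the same each year: (1+6.08%)/(1+1.08%) − 1 = 0.04947.

4.95%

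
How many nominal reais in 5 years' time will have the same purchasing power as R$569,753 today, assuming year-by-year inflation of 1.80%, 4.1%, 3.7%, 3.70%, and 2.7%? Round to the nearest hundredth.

R$666,826.86

Cumulative price-level factor: 1.0180 × 1.041 × 1.037 × 1.0370 × 1.027 ≈ 1.1703788469.
Multiplying R$569,753 by the price-level factor gives the future nominal sum.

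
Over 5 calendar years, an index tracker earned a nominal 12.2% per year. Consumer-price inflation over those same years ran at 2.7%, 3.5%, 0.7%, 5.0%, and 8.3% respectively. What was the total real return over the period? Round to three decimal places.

Cumulative inflation factor: 1.027 × 1.035 × 1.007 × 1.050 × 1.083 ≈ 1.21719.
Nominal growth factor: 1.77813. Real growth factor = 1.77813 / 1.21719 ≈ 1.46085.
Total real return ≈ 46.0852%.

46.085%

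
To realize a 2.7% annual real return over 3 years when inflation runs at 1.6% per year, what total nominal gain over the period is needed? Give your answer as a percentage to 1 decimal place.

Required annual nominal rate: (1+2.7%)(1+1.6%) − 1 = 4.3432%.
Cumulative over 3 years: (1 + 0.043432)^3 − 1 ≈ 0.13604.

13.6%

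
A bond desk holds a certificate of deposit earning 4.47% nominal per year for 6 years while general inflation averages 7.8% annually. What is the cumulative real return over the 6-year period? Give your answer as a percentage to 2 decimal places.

-17.16%

The annual real rate is (1+4.47%)/(1+7.8%) − 1 = -3.0891%.
Compounded over 6 years: (1 + -0.030891)^6 − 1 ≈ -0.17161.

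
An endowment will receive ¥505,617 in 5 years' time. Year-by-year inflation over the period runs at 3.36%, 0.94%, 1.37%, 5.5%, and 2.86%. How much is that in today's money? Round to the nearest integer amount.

¥440,552

Price-level factor over 5 years: 1.0336 × 1.0094 × 1.0137 × 1.055 × 1.0286 ≈ 1.1476890211.
Purchasing power today: ¥505,617 divided by that factor.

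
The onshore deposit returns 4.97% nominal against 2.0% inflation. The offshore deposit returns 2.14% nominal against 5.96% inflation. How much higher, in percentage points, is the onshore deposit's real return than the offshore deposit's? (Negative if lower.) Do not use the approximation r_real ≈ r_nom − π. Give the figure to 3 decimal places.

6.517

The onshore deposit real return: 1.0497/1.020 − 1 = 2.9118%.
The offshore deposit real return: 1.0214/1.0596 − 1 = -3.6051%.
Difference: 2.9118 − (-3.6051) = 6.5169 pp.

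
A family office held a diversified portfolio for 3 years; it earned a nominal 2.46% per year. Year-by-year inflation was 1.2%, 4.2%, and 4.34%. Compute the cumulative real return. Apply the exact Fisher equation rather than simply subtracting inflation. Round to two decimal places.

-2.24%

Cumulative inflation factor: 1.012 × 1.042 × 1.0434 ≈ 1.10027.
Nominal growth factor: 1.07563. Real growth factor = 1.07563 / 1.10027 ≈ 0.97761.
Total real return ≈ -2.2394%.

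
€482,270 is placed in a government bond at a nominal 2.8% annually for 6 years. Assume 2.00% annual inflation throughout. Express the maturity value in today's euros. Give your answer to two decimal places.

Nominal value at maturity: €482,270 × (1 + 2.8%)^6 ≈ €569,179.09.
Price-level factor over 6 years: (1 + 2.00%)^6 ≈ 1.1261624193.
The maturity value deflated by that factor is the answer in today's purchasing power.

€505,414.74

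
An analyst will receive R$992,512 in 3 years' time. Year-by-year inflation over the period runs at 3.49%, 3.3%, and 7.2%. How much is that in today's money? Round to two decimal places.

R$866,048.62

Price-level factor over 3 years: 1.0349 × 1.033 × 1.072 = 1.1460234224.
Purchasing power today: R$992,512 divided by that factor.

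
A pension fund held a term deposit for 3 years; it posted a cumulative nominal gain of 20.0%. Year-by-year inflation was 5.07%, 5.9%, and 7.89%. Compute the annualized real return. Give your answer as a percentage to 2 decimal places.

Cumulative inflation factor: 1.0507 × 1.059 × 1.0789 ≈ 1.20048.
Nominal growth factor: 1.20000. Real growth factor = 1.20000 / 1.20048 ≈ 0.99960.
Annualized: 0.99960^(1/3) − 1 ≈ -0.00013.

-0.01%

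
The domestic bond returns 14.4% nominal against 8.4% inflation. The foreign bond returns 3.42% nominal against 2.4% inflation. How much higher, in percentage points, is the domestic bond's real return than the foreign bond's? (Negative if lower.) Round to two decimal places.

4.54

The domestic bond real return: 1.144/1.084 − 1 = 5.535%.
The foreign bond real return: 1.0342/1.024 − 1 = 0.996%.
Difference: 5.535 − 0.996 = 4.539 pp.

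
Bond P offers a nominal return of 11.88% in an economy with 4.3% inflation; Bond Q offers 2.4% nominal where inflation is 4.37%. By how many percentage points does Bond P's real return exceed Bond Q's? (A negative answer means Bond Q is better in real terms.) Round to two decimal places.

Bond P real return: 1.1188/1.043 − 1 = 7.267%.
Bond Q real return: 1.024/1.0437 − 1 = -1.888%.
Difference: 7.267 − (-1.888) = 9.155 pp.

9.16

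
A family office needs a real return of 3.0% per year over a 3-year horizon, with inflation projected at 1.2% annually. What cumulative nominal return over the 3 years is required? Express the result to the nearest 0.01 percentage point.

Required annual nominal rate: (1+3.0%)(1+1.2%) − 1 = 4.236%.
Cumulative over 3 years: (1 + 0.04236)^3 − 1 ≈ 0.13254.

13.25%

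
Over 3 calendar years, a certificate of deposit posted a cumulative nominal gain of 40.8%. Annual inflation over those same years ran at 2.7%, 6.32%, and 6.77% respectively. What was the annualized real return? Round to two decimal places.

6.49%

Cumulative inflation factor: 1.027 × 1.0632 × 1.0677 ≈ 1.16583.
Nominal growth factor: 1.40800. Real growth factor = 1.40800 / 1.16583 ≈ 1.20772.
Annualized: 1.20772^(1/3) − 1 ≈ 0.06493.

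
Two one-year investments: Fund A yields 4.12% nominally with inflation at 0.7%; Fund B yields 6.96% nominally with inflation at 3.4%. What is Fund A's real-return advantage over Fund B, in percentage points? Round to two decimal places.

Fund A real return: 1.0412/1.007 − 1 = 3.396%.
Fund B real return: 1.0696/1.034 − 1 = 3.443%.
Difference: 3.396 − 3.443 = -0.047 pp.

-0.05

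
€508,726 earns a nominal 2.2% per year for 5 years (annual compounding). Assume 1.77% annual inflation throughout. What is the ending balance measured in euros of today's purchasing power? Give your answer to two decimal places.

Nominal value at maturity: €508,726 × (1 + 2.2%)^5 ≈ €567,202.86.
Price-level factor over 5 years: (1 + 1.77%)^5 ≈ 1.0916888448.
Dividing the nominal maturity value by the price-level factor gives the value in today's money.

€519,564.58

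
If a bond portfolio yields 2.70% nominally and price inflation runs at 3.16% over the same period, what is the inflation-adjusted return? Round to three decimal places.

-0.446%

Real return via the Fisher equation: (1 + 2.70%)/(1 + 3.16%) − 1 = 1.0270/1.0316 − 1 ≈ -0.00446.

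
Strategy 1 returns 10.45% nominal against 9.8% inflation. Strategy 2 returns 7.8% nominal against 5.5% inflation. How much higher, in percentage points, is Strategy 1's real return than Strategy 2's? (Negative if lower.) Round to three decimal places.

Strategy 1 real return: 1.1045/1.098 − 1 = 0.5920%.
Strategy 2 real return: 1.078/1.055 − 1 = 2.1801%.
Difference: 0.5920 − 2.1801 = -1.5881 pp.

-1.588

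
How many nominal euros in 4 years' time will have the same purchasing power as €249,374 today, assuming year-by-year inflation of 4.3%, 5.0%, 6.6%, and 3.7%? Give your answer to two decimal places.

€301,898.35

Cumulative price-level factor: 1.043 × 1.050 × 1.066 × 1.037 = 1.2106248063.
The nominal amount required is €249,374 scaled up by that factor.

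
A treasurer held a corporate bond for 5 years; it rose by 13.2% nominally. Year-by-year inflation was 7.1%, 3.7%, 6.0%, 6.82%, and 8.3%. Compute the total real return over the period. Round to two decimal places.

Cumulative inflation factor: 1.071 × 1.037 × 1.060 × 1.0682 × 1.083 ≈ 1.36193.
Nominal growth factor: 1.13200. Real growth factor = 1.13200 / 1.36193 ≈ 0.83117.
Total real return ≈ -16.8827%.

-16.88%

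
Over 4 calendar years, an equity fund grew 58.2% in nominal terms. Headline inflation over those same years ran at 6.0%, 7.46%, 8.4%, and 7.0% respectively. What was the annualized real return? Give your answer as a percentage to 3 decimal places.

Cumulative inflation factor: 1.060 × 1.0746 × 1.084 × 1.070 ≈ 1.32119.
Nominal growth factor: 1.58200. Real growth factor = 1.58200 / 1.32119 ≈ 1.19740.
Annualized: 1.19740^(1/4) − 1 ≈ 0.04607.

4.607%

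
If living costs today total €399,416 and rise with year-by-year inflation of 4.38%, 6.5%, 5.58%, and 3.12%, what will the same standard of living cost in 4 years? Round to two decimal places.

€483,411.44

Cumulative price-level factor: 1.0438 × 1.065 × 1.0558 × 1.0312 ≈ 1.2102956220.
The nominal amount required is €399,416 scaled up by that factor.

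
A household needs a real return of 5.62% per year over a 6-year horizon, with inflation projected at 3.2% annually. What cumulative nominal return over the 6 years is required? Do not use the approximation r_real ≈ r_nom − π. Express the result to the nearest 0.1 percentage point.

67.7%

Required annual nominal rate: (1+5.62%)(1+3.2%) − 1 = 8.99984%.
Cumulative over 6 years: (1 + 0.0899984)^6 − 1 ≈ 0.67709.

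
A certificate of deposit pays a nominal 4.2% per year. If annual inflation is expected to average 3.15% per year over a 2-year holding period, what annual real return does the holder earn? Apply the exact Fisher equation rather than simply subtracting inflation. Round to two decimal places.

1.02%

With constant rates the annual real return is the same each year: (1+4.2%)/(1+3.15%) − 1 = 0.01018.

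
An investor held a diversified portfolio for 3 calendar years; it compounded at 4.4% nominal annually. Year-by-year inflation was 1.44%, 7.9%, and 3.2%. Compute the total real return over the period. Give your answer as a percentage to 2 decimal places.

0.74%

Cumulative inflation factor: 1.0144 × 1.079 × 1.032 ≈ 1.12956.
Nominal growth factor: 1.13789. Real growth factor = 1.13789 / 1.12956 ≈ 1.00737.
Total real return ≈ 0.7375%.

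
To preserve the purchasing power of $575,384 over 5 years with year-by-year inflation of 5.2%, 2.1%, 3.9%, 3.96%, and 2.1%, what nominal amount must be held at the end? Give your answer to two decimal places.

$681,564.28

Cumulative price-level factor: 1.052 × 1.021 × 1.039 × 1.0396 × 1.021 ≈ 1.1845381225.
Multiplying $575,384 by the price-level factor gives the future nominal sum.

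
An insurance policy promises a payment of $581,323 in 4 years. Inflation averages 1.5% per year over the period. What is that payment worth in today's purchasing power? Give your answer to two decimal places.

$547,713.36

Price-level factor over 4 years: (1 + 1.5%)^4 ≈ 1.0613635506.
Purchasing power today: $581,323 divided by that factor.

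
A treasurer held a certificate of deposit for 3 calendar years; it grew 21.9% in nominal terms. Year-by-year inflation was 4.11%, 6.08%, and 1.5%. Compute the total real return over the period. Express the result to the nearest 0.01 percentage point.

Cumulative inflation factor: 1.0411 × 1.0608 × 1.015 ≈ 1.12096.
Nominal growth factor: 1.21900. Real growth factor = 1.21900 / 1.12096 ≈ 1.08746.
Total real return ≈ 8.7456%.

8.75%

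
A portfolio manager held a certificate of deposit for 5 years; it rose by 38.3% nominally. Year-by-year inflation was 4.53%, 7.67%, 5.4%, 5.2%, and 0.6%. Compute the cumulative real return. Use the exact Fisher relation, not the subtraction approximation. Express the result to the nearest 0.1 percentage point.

10.2%

Cumulative inflation factor: 1.0453 × 1.0767 × 1.054 × 1.052 × 1.006 ≈ 1.25542.
Nominal growth factor: 1.38300. Real growth factor = 1.38300 / 1.25542 ≈ 1.10162.
Total real return ≈ 10.1621%.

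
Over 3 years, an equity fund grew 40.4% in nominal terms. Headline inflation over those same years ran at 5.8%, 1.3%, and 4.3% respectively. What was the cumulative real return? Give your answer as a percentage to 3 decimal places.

25.599%

Cumulative inflation factor: 1.058 × 1.013 × 1.043 ≈ 1.11784.
Nominal growth factor: 1.40400. Real growth factor = 1.40400 / 1.11784 ≈ 1.25599.
Total real return ≈ 25.5994%.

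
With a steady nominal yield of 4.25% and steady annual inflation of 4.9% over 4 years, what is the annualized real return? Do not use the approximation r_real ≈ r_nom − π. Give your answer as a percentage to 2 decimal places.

-0.62%

With constant rates the annual real return is the same each year: (1+4.25%)/(1+4.9%) − 1 = -0.00620.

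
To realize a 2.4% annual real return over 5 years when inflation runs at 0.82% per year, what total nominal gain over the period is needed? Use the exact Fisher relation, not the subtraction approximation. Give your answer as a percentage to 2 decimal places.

17.28%

Required annual nominal rate: (1+2.4%)(1+0.82%) − 1 = 3.23968%.
Cumulative over 5 years: (1 + 0.0323968)^5 − 1 ≈ 0.17283.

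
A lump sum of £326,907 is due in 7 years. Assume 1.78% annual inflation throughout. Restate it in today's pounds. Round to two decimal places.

Price-level factor over 7 years: (1 + 1.78%)^7 ≈ 1.1314545826.
Purchasing power today: £326,907 divided by that factor.

£288,926.31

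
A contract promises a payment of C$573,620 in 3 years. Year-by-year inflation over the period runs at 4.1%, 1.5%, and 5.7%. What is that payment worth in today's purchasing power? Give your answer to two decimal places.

Price-level factor over 3 years: 1.041 × 1.015 × 1.057 = 1.116842055.
Purchasing power today: C$573,620 divided by that factor.

C$513,608.88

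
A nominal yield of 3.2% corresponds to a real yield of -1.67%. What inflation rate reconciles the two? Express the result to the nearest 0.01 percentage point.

From (1+r_nom) = (1+r_real)(1+π), we get 1+π = (1 + 3.2%)/(1 − 1.67%) = 1.032/0.9833 ≈ 1.04953.
So π ≈ 4.9527%.

4.95%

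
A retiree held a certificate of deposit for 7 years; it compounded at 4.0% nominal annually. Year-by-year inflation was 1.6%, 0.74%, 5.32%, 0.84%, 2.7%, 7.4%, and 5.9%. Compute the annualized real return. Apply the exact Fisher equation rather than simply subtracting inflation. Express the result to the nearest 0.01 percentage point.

Cumulative inflation factor: 1.016 × 1.0074 × 1.0532 × 1.0084 × 1.027 × 1.074 × 1.059 ≈ 1.26973.
Nominal growth factor: 1.31593. Real growth factor = 1.31593 / 1.26973 ≈ 1.03639.
Annualized: 1.03639^(1/7) − 1 ≈ 0.00512.

0.51%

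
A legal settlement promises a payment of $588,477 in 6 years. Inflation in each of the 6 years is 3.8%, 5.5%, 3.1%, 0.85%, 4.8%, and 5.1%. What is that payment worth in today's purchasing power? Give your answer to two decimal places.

$469,224.97

Price-level factor over 6 years: 1.038 × 1.055 × 1.031 × 1.0085 × 1.048 × 1.051 ≈ 1.2541468153.
Purchasing power today: $588,477 divided by that factor.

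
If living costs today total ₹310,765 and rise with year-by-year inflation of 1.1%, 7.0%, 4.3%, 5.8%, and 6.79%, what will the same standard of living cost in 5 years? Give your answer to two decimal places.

Cumulative price-level factor: 1.011 × 1.070 × 1.043 × 1.058 × 1.0679 ≈ 1.2747807476.
Multiplying ₹310,765 by the price-level factor gives the future nominal sum.

₹396,157.24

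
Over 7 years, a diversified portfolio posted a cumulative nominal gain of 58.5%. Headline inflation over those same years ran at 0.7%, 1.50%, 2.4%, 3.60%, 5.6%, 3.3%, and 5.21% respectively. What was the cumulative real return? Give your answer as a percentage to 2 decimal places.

Cumulative inflation factor: 1.007 × 1.0150 × 1.024 × 1.0360 × 1.056 × 1.033 × 1.0521 ≈ 1.24445.
Nominal growth factor: 1.58500. Real growth factor = 1.58500 / 1.24445 ≈ 1.27366.
Total real return ≈ 27.3658%.

27.37%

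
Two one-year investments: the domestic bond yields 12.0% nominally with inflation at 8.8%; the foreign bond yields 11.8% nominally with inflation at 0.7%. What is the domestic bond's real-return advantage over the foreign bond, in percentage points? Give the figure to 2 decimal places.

-8.08

The domestic bond real return: 1.120/1.088 − 1 = 2.941%.
The foreign bond real return: 1.118/1.007 − 1 = 11.023%.
Difference: 2.941 − 11.023 = -8.082 pp.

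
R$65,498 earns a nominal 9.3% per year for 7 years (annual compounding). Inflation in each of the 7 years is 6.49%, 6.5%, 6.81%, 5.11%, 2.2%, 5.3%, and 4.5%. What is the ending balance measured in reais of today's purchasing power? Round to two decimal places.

Nominal value at maturity: R$65,498 × (1 + 9.3%)^7 ≈ R$122,058.82.
Price-level factor over 7 years: 1.0649 × 1.065 × 1.0681 × 1.0511 × 1.022 × 1.053 × 1.045 ≈ 1.4318909473.
Dividing the nominal maturity value by the price-level factor gives the value in today's money.

R$85,243.10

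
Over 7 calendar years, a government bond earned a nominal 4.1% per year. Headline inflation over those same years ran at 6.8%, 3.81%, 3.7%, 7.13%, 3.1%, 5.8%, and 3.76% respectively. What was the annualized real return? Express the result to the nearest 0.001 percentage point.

-0.725%

Cumulative inflation factor: 1.068 × 1.0381 × 1.037 × 1.0713 × 1.031 × 1.058 × 1.0376 ≈ 1.39404.
Nominal growth factor: 1.32481. Real growth factor = 1.32481 / 1.39404 ≈ 0.95034.
Annualized: 0.95034^(1/7) − 1 ≈ -0.00725.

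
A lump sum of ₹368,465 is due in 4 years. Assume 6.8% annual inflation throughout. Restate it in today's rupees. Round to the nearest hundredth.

Price-level factor over 4 years: (1 + 6.8%)^4 ≈ 1.3010231094.
Purchasing power today: ₹368,465 divided by that factor.

₹283,211.73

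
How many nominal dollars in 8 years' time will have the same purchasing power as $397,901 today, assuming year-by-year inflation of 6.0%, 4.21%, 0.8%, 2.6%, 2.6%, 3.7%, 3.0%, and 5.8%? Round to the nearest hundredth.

$527,044.39

Cumulative price-level factor: 1.060 × 1.0421 × 1.008 × 1.026 × 1.026 × 1.037 × 1.030 × 1.058 ≈ 1.3245616099.
The nominal amount required is $397,901 scaled up by that factor.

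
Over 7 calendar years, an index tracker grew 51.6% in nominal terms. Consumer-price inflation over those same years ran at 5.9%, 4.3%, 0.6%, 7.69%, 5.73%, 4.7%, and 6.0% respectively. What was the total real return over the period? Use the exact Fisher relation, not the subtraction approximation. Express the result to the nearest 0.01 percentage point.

7.97%

Cumulative inflation factor: 1.059 × 1.043 × 1.006 × 1.0769 × 1.0573 × 1.047 × 1.060 ≈ 1.40412.
Nominal growth factor: 1.51600. Real growth factor = 1.51600 / 1.40412 ≈ 1.07968.
Total real return ≈ 7.9679%.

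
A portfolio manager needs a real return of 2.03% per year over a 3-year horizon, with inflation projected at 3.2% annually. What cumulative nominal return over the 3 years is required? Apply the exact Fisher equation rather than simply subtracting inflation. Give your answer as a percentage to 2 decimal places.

16.74%

Required annual nominal rate: (1+2.03%)(1+3.2%) − 1 = 5.29496%.
Cumulative over 3 years: (1 + 0.0529496)^3 − 1 ≈ 0.16741.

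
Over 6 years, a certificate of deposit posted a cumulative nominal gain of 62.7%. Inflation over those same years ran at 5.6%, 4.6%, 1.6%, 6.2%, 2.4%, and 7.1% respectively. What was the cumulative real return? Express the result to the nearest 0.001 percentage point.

24.476%

Cumulative inflation factor: 1.056 × 1.046 × 1.016 × 1.062 × 1.024 × 1.071 ≈ 1.30708.
Nominal growth factor: 1.62700. Real growth factor = 1.62700 / 1.30708 ≈ 1.24476.
Total real return ≈ 24.4756%.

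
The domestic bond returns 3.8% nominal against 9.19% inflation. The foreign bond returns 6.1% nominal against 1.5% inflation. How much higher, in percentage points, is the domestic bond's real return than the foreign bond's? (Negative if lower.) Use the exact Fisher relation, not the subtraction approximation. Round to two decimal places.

The domestic bond real return: 1.038/1.0919 − 1 = -4.936%.
The foreign bond real return: 1.061/1.015 − 1 = 4.532%.
Difference: -4.936 − 4.532 = -9.468 pp.

-9.47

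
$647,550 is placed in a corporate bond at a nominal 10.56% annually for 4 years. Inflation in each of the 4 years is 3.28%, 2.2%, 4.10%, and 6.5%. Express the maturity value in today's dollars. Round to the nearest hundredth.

$826,795.24

Nominal value at maturity: $647,550 × (1 + 10.56%)^4 ≈ $967,532.20.
Price-level factor over 4 years: 1.0328 × 1.022 × 1.0410 × 1.065 ≈ 1.1702198547.
Dividing the nominal maturity value by the price-level factor gives the value in today's money.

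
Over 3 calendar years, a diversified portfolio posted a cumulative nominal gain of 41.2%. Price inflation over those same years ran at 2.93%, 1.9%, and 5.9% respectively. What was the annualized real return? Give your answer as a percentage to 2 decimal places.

8.33%

Cumulative inflation factor: 1.0293 × 1.019 × 1.059 ≈ 1.11074.
Nominal growth factor: 1.41200. Real growth factor = 1.41200 / 1.11074 ≈ 1.27123.
Annualized: 1.27123^(1/3) − 1 ≈ 0.08328.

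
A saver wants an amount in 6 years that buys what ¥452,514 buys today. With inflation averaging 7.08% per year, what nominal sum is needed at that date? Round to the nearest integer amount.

Cumulative price-level factor: (1+7.08%)^6 ≈ 1.5074751963.
Multiplying ¥452,514 by the price-level factor gives the future nominal sum.

¥682,154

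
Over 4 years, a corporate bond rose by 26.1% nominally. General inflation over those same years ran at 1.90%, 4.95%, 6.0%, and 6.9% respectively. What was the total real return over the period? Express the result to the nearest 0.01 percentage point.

4.06%

Cumulative inflation factor: 1.0190 × 1.0495 × 1.060 × 1.069 ≈ 1.21183.
Nominal growth factor: 1.26100. Real growth factor = 1.26100 / 1.21183 ≈ 1.04058.
Total real return ≈ 4.0579%.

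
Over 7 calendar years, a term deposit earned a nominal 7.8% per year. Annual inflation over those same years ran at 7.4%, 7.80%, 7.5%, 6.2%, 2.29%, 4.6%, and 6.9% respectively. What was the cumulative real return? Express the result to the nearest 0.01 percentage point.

11.90%

Cumulative inflation factor: 1.074 × 1.0780 × 1.075 × 1.062 × 1.0229 × 1.046 × 1.069 ≈ 1.51181.
Nominal growth factor: 1.69173. Real growth factor = 1.69173 / 1.51181 ≈ 1.11901.
Total real return ≈ 11.9007%.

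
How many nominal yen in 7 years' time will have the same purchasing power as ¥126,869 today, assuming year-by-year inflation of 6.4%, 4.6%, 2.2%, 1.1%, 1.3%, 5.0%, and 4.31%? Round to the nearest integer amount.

¥161,866

Cumulative price-level factor: 1.064 × 1.046 × 1.022 × 1.011 × 1.013 × 1.050 × 1.0431 ≈ 1.2758512801.
The nominal amount required is ¥126,869 scaled up by that factor.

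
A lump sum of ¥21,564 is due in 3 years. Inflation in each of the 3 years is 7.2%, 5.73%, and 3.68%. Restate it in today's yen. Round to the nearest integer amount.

¥18,350

Price-level factor over 3 years: 1.072 × 1.0573 × 1.0368 ≈ 1.1751356621.
Purchasing power today: ¥21,564 divided by that factor.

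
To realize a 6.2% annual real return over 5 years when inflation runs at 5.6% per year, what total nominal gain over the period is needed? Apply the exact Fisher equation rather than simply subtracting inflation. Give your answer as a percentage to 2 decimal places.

77.40%

Required annual nominal rate: (1+6.2%)(1+5.6%) − 1 = 12.1472%.
Cumulative over 5 years: (1 + 0.121472)^5 − 1 ≈ 0.77395.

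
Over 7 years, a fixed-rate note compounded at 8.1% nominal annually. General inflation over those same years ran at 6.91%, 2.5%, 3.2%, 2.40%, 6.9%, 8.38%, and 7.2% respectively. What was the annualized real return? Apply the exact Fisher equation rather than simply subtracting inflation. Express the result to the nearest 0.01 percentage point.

2.63%

Cumulative inflation factor: 1.0691 × 1.025 × 1.032 × 1.0240 × 1.069 × 1.0838 × 1.072 ≈ 1.43828.
Nominal growth factor: 1.72496. Real growth factor = 1.72496 / 1.43828 ≈ 1.19932.
Annualized: 1.19932^(1/7) − 1 ≈ 0.02631.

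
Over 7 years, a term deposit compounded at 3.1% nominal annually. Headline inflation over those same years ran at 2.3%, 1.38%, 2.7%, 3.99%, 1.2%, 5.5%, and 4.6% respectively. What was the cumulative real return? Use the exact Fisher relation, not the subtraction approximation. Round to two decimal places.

Cumulative inflation factor: 1.023 × 1.0138 × 1.027 × 1.0399 × 1.012 × 1.055 × 1.046 ≈ 1.23696.
Nominal growth factor: 1.23826. Real growth factor = 1.23826 / 1.23696 ≈ 1.00105.
Total real return ≈ 0.1051%.

0.11%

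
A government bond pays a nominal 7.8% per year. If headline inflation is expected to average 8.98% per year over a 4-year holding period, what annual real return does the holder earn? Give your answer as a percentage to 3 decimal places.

With constant rates the annual real return is the same each year: (1+7.8%)/(1+8.98%) − 1 = -0.01083.

-1.083%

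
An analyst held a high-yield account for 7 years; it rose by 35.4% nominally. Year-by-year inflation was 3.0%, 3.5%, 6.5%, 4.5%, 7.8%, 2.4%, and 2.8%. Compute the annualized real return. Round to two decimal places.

Cumulative inflation factor: 1.030 × 1.035 × 1.065 × 1.045 × 1.078 × 1.024 × 1.028 ≈ 1.34634.
Nominal growth factor: 1.35400. Real growth factor = 1.35400 / 1.34634 ≈ 1.00569.
Annualized: 1.00569^(1/7) − 1 ≈ 0.00081.

0.08%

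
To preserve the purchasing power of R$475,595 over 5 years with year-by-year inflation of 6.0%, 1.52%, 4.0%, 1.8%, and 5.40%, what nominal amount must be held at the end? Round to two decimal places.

Cumulative price-level factor: 1.060 × 1.0152 × 1.040 × 1.018 × 1.0540 ≈ 1.2008235667.
Multiplying R$475,595 by the price-level factor gives the future nominal sum.

R$571,105.68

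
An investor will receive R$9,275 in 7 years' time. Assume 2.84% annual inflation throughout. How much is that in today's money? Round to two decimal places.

R$7,623.94

Price-level factor over 7 years: (1 + 2.84%)^7 ≈ 1.2165626412.
Purchasing power today: R$9,275 divided by that factor.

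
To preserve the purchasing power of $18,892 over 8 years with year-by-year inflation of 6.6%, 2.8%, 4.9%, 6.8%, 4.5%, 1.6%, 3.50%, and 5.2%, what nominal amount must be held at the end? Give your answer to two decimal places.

Cumulative price-level factor: 1.066 × 1.028 × 1.049 × 1.068 × 1.045 × 1.016 × 1.0350 × 1.052 ≈ 1.4192638736.
The nominal amount required is $18,892 scaled up by that factor.

$26,812.73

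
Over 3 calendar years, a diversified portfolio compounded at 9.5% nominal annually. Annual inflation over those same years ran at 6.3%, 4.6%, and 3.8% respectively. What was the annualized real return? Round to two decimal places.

4.39%

Cumulative inflation factor: 1.063 × 1.046 × 1.038 ≈ 1.15415.
Nominal growth factor: 1.31293. Real growth factor = 1.31293 / 1.15415 ≈ 1.13758.
Annualized: 1.13758^(1/3) − 1 ≈ 0.04390.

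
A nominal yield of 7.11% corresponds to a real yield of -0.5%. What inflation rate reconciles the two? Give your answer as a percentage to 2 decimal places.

7.65%

From (1+r_nom) = (1+r_real)(1+π), we get 1+π = (1 + 7.11%)/(1 − 0.5%) = 1.0711/0.995 ≈ 1.07648.
So π ≈ 7.6482%.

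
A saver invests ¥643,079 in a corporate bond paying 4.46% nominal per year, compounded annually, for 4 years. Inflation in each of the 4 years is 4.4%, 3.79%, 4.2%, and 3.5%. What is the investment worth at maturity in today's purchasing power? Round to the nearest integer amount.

¥655,240

Nominal value at maturity: ¥643,079 × (1 + 4.46%)^4 ≈ ¥765,710.
Price-level factor over 4 years: 1.044 × 1.0379 × 1.042 × 1.035 ≈ 1.1685951496.
Dividing the nominal maturity value by the price-level factor gives the value in today's money.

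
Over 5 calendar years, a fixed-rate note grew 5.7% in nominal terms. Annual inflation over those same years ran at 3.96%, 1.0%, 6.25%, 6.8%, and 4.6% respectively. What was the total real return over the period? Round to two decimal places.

Cumulative inflation factor: 1.0396 × 1.010 × 1.0625 × 1.068 × 1.046 ≈ 1.24629.
Nominal growth factor: 1.05700. Real growth factor = 1.05700 / 1.24629 ≈ 0.84812.
Total real return ≈ -15.1884%.

-15.19%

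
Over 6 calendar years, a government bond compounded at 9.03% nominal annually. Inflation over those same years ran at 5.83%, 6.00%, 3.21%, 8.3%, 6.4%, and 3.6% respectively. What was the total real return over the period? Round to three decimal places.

21.537%

Cumulative inflation factor: 1.0583 × 1.0600 × 1.0321 × 1.083 × 1.064 × 1.036 ≈ 1.38219.
Nominal growth factor: 1.67987. Real growth factor = 1.67987 / 1.38219 ≈ 1.21537.
Total real return ≈ 21.5374%.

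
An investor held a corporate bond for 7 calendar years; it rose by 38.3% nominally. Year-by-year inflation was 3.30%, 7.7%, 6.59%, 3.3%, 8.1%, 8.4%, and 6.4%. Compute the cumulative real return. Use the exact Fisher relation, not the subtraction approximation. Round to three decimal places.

Cumulative inflation factor: 1.0330 × 1.077 × 1.0659 × 1.033 × 1.081 × 1.084 × 1.064 ≈ 1.52732.
Nominal growth factor: 1.38300. Real growth factor = 1.38300 / 1.52732 ≈ 0.90551.
Total real return ≈ -9.4491%.

-9.449%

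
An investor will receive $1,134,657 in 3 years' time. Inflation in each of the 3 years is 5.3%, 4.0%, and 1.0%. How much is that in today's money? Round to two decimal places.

$1,025,844.45

Price-level factor over 3 years: 1.053 × 1.040 × 1.010 = 1.1060712.
Purchasing power today: $1,134,657 divided by that factor.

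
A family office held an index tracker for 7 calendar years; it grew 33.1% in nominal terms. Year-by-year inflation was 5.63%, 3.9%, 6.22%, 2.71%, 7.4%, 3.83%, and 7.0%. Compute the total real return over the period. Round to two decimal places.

Cumulative inflation factor: 1.0563 × 1.039 × 1.0622 × 1.0271 × 1.074 × 1.0383 × 1.070 ≈ 1.42867.
Nominal growth factor: 1.33100. Real growth factor = 1.33100 / 1.42867 ≈ 0.93163.
Total real return ≈ -6.8366%.

-6.84%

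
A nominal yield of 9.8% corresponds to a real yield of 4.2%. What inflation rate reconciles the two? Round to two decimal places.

From (1+r_nom) = (1+r_real)(1+π), we get 1+π = (1 + 9.8%)/(1 + 4.2%) = 1.098/1.042 ≈ 1.05374.
So π ≈ 5.3743%.

5.37%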